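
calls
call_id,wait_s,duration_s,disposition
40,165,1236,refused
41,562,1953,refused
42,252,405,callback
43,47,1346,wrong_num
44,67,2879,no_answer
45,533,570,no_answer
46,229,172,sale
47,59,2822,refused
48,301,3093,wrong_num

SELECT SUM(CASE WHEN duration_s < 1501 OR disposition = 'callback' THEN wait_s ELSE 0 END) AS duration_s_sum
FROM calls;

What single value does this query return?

call_id=40: ✓ → 165
call_id=41: ✗
call_id=42: ✓ → 252
call_id=43: ✓ → 47
call_id=44: ✗
call_id=45: ✓ → 533
call_id=46: ✓ → 229
call_id=47: ✗
call_id=48: ✗
duration_s_sum = 165 + 252 + 47 + 533 + 229 = 1226

1226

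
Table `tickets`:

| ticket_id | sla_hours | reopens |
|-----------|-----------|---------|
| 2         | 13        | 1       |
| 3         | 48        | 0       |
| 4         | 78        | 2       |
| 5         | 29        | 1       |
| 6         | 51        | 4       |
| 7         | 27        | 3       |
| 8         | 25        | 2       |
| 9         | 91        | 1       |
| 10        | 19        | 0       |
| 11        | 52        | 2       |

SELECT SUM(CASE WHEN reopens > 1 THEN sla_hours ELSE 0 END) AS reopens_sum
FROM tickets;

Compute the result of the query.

ticket_id=2: ✗
ticket_id=3: ✗
ticket_id=4: ✓ → 78
ticket_id=5: ✗
ticket_id=6: ✓ → 51
ticket_id=7: ✓ → 27
ticket_id=8: ✓ → 25
ticket_id=9: ✗
ticket_id=10: ✗
ticket_id=11: ✓ → 52
reopens_sum = 78 + 51 + 27 + 25 + 52 = 233

233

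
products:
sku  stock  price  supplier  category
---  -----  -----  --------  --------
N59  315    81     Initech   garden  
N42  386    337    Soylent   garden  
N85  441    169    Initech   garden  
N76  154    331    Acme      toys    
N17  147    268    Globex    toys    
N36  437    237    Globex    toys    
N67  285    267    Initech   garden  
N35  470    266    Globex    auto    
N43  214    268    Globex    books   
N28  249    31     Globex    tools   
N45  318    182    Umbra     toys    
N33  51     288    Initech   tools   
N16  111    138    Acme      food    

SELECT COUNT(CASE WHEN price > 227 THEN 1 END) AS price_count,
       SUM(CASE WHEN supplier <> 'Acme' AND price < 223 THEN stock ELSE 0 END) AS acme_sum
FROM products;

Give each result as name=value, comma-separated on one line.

price_count=8, acme_sum=1323

[price_count: price > 227]
sku=N59: ✗
sku=N42: ✓ → 1
sku=N85: ✗
sku=N76: ✓ → 1
sku=N17: ✓ → 1
sku=N36: ✓ → 1
sku=N67: ✓ → 1
sku=N35: ✓ → 1
sku=N43: ✓ → 1
sku=N28: ✗
sku=N45: ✗
sku=N33: ✓ → 1
sku=N16: ✗
price_count = COUNT(1, 1, 1, 1, 1, 1, 1, 1) = 8
—
[acme_sum: supplier <> 'Acme' AND price < 223]
sku=N59: ✓ → 315
sku=N42: ✗
sku=N85: ✓ → 441
sku=N76: ✗
sku=N17: ✗
sku=N36: ✗
sku=N67: ✗
sku=N35: ✗
sku=N43: ✗
sku=N28: ✓ → 249
sku=N45: ✓ → 318
sku=N33: ✗
sku=N16: ✗
acme_sum = 315 + 441 + 249 + 318 = 1323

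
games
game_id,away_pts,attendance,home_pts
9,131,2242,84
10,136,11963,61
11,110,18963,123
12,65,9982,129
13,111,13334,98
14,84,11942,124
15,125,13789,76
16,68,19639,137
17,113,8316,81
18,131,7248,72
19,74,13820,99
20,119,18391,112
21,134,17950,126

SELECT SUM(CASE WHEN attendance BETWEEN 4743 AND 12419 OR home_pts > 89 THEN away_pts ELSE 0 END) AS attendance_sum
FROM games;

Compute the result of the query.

game_id=9: ✗
game_id=10: ✓ → 136
game_id=11: ✓ → 110
game_id=12: ✓ → 65
game_id=13: ✓ → 111
game_id=14: ✓ → 84
game_id=15: ✗
game_id=16: ✓ → 68
game_id=17: ✓ → 113
game_id=18: ✓ → 131
game_id=19: ✓ → 74
game_id=20: ✓ → 119
game_id=21: ✓ → 134
attendance_sum = 136 + 110 + 65 + 111 + 84 + 68 + 113 + 131 + 74 + 119 + 134 = 1145

1145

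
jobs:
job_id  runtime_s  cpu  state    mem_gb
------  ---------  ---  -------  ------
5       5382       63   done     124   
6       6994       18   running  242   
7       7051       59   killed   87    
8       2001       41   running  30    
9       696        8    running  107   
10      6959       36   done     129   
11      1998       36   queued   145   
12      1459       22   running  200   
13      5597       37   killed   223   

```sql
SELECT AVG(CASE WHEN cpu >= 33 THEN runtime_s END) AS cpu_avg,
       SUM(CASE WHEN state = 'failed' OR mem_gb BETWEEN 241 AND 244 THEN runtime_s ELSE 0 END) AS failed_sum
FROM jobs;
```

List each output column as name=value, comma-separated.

[cpu_avg: cpu >= 33]
job_id=5: ✓ → 5382
job_id=6: ✗
job_id=7: ✓ → 7051
job_id=8: ✓ → 2001
job_id=9: ✗
job_id=10: ✓ → 6959
job_id=11: ✓ → 1998
job_id=12: ✗
job_id=13: ✓ → 5597
cpu_avg = (5382 + 7051 + 2001 + 6959 + 1998 + 5597) / 6 = 4831.3333333333
—
[failed_sum: state = 'failed' OR mem_gb BETWEEN 241 AND 244]
job_id=5: ✗
job_id=6: ✓ → 6994
job_id=7: ✗
job_id=8: ✗
job_id=9: ✗
job_id=10: ✗
job_id=11: ✗
job_id=12: ✗
job_id=13: ✗
failed_sum = 6994

cpu_avg=4831.3333333333, failed_sum=6994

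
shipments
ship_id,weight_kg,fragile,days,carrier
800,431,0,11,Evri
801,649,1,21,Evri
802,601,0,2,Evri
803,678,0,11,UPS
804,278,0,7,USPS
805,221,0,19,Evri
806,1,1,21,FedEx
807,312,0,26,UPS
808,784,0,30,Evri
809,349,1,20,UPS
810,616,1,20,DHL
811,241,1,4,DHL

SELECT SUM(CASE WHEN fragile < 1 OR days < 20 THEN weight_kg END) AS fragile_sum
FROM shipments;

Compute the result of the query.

ship_id=800: ✓ → 431
ship_id=801: ✗
ship_id=802: ✓ → 601
ship_id=803: ✓ → 678
ship_id=804: ✓ → 278
ship_id=805: ✓ → 221
ship_id=806: ✗
ship_id=807: ✓ → 312
ship_id=808: ✓ → 784
ship_id=809: ✗
ship_id=810: ✗
ship_id=811: ✓ → 241
fragile_sum = 431 + 601 + 678 + 278 + 221 + 312 + 784 + 241 = 3546

3546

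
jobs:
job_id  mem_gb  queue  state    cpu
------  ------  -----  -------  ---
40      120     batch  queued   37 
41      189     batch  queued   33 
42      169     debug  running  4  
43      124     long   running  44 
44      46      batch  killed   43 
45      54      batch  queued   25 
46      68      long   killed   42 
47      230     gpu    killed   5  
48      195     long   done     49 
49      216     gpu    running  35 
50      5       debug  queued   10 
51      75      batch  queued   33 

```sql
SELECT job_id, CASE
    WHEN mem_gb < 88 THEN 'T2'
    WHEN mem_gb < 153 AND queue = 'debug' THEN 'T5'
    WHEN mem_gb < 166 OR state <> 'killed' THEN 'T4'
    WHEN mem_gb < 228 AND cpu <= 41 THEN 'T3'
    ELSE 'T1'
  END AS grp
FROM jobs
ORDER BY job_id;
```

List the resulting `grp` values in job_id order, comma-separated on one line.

T4, T4, T4, T4, T2, T2, T2, T1, T4, T4, T2, T2

job_id=40: mem_gb < 166 OR state <> 'killed' → T4
job_id=41: mem_gb < 166 OR state <> 'killed' → T4
job_id=42: mem_gb < 166 OR state <> 'killed' → T4
job_id=43: mem_gb < 166 OR state <> 'killed' → T4
job_id=44: mem_gb < 88 → T2
job_id=45: mem_gb < 88 → T2
job_id=46: mem_gb < 88 → T2
job_id=47: ELSE → T1
job_id=48: mem_gb < 166 OR state <> 'killed' → T4
job_id=49: mem_gb < 166 OR state <> 'killed' → T4
job_id=50: mem_gb < 88 → T2
job_id=51: mem_gb < 88 → T2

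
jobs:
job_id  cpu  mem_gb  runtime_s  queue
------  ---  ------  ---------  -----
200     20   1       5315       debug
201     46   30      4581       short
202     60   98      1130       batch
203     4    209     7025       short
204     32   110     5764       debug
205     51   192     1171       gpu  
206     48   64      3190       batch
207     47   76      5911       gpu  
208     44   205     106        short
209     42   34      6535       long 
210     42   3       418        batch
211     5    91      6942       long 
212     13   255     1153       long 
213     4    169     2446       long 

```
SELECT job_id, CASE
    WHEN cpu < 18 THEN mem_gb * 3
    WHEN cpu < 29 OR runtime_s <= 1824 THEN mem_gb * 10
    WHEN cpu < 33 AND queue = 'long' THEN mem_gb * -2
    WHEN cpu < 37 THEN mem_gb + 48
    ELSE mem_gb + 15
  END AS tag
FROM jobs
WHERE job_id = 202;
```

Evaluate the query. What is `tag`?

job_id = 202: cpu=60, mem_gb=98, runtime_s=1130, queue=batch.
cpu < 18 → false
cpu < 29 OR runtime_s <= 1824 → true → 980

980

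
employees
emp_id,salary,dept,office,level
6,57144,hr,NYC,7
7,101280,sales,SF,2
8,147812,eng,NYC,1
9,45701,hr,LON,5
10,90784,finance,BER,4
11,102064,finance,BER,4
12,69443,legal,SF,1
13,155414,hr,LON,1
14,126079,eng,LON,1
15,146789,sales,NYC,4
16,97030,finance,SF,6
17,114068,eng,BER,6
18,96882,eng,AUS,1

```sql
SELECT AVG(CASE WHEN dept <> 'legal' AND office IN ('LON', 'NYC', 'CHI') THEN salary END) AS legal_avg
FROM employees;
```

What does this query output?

113156.5

emp_id=6: ✓ → 57144
emp_id=7: ✗
emp_id=8: ✓ → 147812
emp_id=9: ✓ → 45701
emp_id=10: ✗
emp_id=11: ✗
emp_id=12: ✗
emp_id=13: ✓ → 155414
emp_id=14: ✓ → 126079
emp_id=15: ✓ → 146789
emp_id=16: ✗
emp_id=17: ✗
emp_id=18: ✗
legal_avg = (57144 + 147812 + 45701 + 155414 + 126079 + 146789) / 6 = 113156.5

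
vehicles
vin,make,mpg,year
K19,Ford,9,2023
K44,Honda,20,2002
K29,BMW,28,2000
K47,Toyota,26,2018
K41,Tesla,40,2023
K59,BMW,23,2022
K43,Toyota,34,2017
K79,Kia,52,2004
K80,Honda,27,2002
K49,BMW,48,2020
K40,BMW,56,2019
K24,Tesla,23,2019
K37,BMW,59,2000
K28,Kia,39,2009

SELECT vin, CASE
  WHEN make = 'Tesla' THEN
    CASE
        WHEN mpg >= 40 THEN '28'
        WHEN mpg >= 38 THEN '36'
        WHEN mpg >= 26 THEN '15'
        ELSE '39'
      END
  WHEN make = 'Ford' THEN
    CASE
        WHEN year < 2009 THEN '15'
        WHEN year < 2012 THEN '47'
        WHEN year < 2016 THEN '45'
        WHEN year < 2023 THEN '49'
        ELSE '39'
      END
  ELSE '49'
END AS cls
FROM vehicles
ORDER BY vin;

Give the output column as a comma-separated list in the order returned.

vin=K19: make='Ford' → inner[ELSE] → 39
vin=K24: make='Tesla' → inner[ELSE] → 39
vin=K28: make='Kia' → outer ELSE → 49
vin=K29: make='BMW' → outer ELSE → 49
vin=K37: make='BMW' → outer ELSE → 49
vin=K40: make='BMW' → outer ELSE → 49
vin=K41: make='Tesla' → inner[mpg >= 40] → 28
vin=K43: make='Toyota' → outer ELSE → 49
vin=K44: make='Honda' → outer ELSE → 49
vin=K47: make='Toyota' → outer ELSE → 49
vin=K49: make='BMW' → outer ELSE → 49
vin=K59: make='BMW' → outer ELSE → 49
vin=K79: make='Kia' → outer ELSE → 49
vin=K80: make='Honda' → outer ELSE → 49

39, 39, 49, 49, 49, 49, 28, 49, 49, 49, 49, 49, 49, 49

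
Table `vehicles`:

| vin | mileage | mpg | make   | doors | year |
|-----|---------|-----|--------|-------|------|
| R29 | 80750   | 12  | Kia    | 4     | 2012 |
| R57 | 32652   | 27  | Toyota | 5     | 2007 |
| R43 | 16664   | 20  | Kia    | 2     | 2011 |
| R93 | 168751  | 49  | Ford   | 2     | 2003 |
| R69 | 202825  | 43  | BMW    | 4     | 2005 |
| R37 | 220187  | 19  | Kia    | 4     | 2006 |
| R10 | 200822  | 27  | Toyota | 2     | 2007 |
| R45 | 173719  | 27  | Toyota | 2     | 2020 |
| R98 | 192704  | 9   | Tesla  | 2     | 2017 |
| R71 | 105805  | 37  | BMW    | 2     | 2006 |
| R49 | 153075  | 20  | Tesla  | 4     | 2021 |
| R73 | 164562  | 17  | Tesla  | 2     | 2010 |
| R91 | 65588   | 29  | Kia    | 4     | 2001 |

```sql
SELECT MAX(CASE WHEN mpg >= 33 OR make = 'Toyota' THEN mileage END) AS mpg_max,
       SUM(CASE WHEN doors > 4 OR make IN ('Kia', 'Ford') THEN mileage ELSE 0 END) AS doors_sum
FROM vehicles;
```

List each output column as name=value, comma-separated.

[mpg_max: mpg >= 33 OR make = 'Toyota']
vin=R29: ✗
vin=R57: ✓ → 32652
vin=R43: ✗
vin=R93: ✓ → 168751
vin=R69: ✓ → 202825
vin=R37: ✗
vin=R10: ✓ → 200822
vin=R45: ✓ → 173719
vin=R98: ✗
vin=R71: ✓ → 105805
vin=R49: ✗
vin=R73: ✗
vin=R91: ✗
mpg_max = MAX(32652, 168751, 202825, 200822, 173719, 105805) = 202825
—
[doors_sum: doors > 4 OR make IN ('Kia', 'Ford')]
vin=R29: ✓ → 80750
vin=R57: ✓ → 32652
vin=R43: ✓ → 16664
vin=R93: ✓ → 168751
vin=R69: ✗
vin=R37: ✓ → 220187
vin=R10: ✗
vin=R45: ✗
vin=R98: ✗
vin=R71: ✗
vin=R49: ✗
vin=R73: ✗
vin=R91: ✓ → 65588
doors_sum = 80750 + 32652 + 16664 + 168751 + 220187 + 65588 = 584592

mpg_max=202825, doors_sum=584592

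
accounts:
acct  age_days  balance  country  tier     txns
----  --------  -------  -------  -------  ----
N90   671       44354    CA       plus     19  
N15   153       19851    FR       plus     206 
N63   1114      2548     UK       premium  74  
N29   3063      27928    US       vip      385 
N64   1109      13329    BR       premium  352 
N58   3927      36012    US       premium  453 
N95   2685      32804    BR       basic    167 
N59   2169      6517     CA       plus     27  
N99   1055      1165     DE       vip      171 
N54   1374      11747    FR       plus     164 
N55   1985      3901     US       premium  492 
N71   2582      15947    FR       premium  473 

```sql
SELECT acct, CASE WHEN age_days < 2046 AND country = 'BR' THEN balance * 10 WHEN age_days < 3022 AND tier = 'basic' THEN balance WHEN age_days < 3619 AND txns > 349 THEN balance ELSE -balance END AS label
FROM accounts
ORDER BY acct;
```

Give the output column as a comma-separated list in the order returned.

acct=N15: ELSE → -19851
acct=N29: age_days < 3619 AND txns > 349 → 27928
acct=N54: ELSE → -11747
acct=N55: age_days < 3619 AND txns > 349 → 3901
acct=N58: ELSE → -36012
acct=N59: ELSE → -6517
acct=N63: ELSE → -2548
acct=N64: age_days < 2046 AND country = 'BR' → 133290
acct=N71: age_days < 3619 AND txns > 349 → 15947
acct=N90: ELSE → -44354
acct=N95: age_days < 3022 AND tier = 'basic' → 32804
acct=N99: ELSE → -1165

-19851, 27928, -11747, 3901, -36012, -6517, -2548, 133290, 15947, -44354, 32804, -1165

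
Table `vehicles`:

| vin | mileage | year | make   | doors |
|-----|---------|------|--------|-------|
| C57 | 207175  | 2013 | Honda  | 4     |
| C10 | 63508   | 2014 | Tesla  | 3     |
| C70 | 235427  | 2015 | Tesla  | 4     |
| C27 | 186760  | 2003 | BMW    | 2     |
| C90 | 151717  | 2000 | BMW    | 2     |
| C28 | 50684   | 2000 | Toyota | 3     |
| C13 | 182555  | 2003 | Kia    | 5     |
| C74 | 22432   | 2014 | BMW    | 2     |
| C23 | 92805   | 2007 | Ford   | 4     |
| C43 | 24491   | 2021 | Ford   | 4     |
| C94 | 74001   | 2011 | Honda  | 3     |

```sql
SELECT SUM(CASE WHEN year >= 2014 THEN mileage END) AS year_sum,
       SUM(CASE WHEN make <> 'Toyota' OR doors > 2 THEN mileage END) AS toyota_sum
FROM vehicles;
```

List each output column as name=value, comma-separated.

year_sum=345858, toyota_sum=1291555

[year_sum: year >= 2014]
vin=C57: ✗
vin=C10: ✓ → 63508
vin=C70: ✓ → 235427
vin=C27: ✗
vin=C90: ✗
vin=C28: ✗
vin=C13: ✗
vin=C74: ✓ → 22432
vin=C23: ✗
vin=C43: ✓ → 24491
vin=C94: ✗
year_sum = 63508 + 235427 + 22432 + 24491 = 345858
—
[toyota_sum: make <> 'Toyota' OR doors > 2]
vin=C57: ✓ → 207175
vin=C10: ✓ → 63508
vin=C70: ✓ → 235427
vin=C27: ✓ → 186760
vin=C90: ✓ → 151717
vin=C28: ✓ → 50684
vin=C13: ✓ → 182555
vin=C74: ✓ → 22432
vin=C23: ✓ → 92805
vin=C43: ✓ → 24491
vin=C94: ✓ → 74001
toyota_sum = 207175 + 63508 + 235427 + 186760 + 151717 + 50684 + 182555 + 22432 + 92805 + 24491 + 74001 = 1291555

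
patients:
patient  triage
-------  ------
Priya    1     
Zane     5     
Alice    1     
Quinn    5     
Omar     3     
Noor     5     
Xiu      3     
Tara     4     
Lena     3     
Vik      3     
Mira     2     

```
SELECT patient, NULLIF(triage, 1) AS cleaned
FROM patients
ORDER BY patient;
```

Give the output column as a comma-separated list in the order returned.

patient=Alice: triage=1 vs 1: equal → NULL
patient=Lena: triage=3 vs 1: differ → 3
patient=Mira: triage=2 vs 1: differ → 2
patient=Noor: triage=5 vs 1: differ → 5
patient=Omar: triage=3 vs 1: differ → 3
patient=Priya: triage=1 vs 1: equal → NULL
patient=Quinn: triage=5 vs 1: differ → 5
patient=Tara: triage=4 vs 1: differ → 4
patient=Vik: triage=3 vs 1: differ → 3
patient=Xiu: triage=3 vs 1: differ → 3
patient=Zane: triage=5 vs 1: differ → 5

NULL, 3, 2, 5, 3, NULL, 5, 4, 3, 3, 5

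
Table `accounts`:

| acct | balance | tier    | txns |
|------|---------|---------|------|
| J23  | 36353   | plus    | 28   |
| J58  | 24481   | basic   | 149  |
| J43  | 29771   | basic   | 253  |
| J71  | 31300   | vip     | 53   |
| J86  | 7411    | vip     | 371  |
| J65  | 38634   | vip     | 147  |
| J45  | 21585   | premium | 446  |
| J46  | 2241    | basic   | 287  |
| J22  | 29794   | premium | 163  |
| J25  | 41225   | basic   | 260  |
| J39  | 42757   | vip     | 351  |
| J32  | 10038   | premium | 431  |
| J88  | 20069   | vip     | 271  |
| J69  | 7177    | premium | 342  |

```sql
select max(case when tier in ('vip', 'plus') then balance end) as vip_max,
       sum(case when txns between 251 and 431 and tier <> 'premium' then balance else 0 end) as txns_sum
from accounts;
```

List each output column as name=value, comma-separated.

[vip_max: tier in ('vip', 'plus')]
acct=J23: ✓ → 36353
acct=J58: ✗
acct=J43: ✗
acct=J71: ✓ → 31300
acct=J86: ✓ → 7411
acct=J65: ✓ → 38634
acct=J45: ✗
acct=J46: ✗
acct=J22: ✗
acct=J25: ✗
acct=J39: ✓ → 42757
acct=J32: ✗
acct=J88: ✓ → 20069
acct=J69: ✗
vip_max = MAX(36353, 31300, 7411, 38634, 42757, 20069) = 42757
—
[txns_sum: txns between 251 and 431 and tier <> 'premium']
acct=J23: ✗
acct=J58: ✗
acct=J43: ✓ → 29771
acct=J71: ✗
acct=J86: ✓ → 7411
acct=J65: ✗
acct=J45: ✗
acct=J46: ✓ → 2241
acct=J22: ✗
acct=J25: ✓ → 41225
acct=J39: ✓ → 42757
acct=J32: ✗
acct=J88: ✓ → 20069
acct=J69: ✗
txns_sum = 29771 + 7411 + 2241 + 41225 + 42757 + 20069 = 143474

vip_max=42757, txns_sum=143474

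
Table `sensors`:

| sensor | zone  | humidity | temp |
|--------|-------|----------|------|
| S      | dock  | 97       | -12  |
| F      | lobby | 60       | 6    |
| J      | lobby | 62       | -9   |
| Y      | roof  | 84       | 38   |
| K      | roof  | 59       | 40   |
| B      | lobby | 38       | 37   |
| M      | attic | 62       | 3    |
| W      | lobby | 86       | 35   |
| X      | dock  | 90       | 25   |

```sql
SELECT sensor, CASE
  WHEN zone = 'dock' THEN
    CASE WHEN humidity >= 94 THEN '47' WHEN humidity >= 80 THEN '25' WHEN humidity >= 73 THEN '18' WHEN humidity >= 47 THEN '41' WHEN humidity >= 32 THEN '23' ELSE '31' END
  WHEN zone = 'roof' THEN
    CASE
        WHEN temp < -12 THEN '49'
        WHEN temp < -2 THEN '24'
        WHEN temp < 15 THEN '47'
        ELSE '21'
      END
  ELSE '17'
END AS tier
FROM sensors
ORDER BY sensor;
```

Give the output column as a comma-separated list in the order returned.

sensor=B: zone='lobby' → outer ELSE → 17
sensor=F: zone='lobby' → outer ELSE → 17
sensor=J: zone='lobby' → outer ELSE → 17
sensor=K: zone='roof' → inner[ELSE] → 21
sensor=M: zone='attic' → outer ELSE → 17
sensor=S: zone='dock' → inner[humidity >= 94] → 47
sensor=W: zone='lobby' → outer ELSE → 17
sensor=X: zone='dock' → inner[humidity >= 80] → 25
sensor=Y: zone='roof' → inner[ELSE] → 21

17, 17, 17, 21, 17, 47, 17, 25, 21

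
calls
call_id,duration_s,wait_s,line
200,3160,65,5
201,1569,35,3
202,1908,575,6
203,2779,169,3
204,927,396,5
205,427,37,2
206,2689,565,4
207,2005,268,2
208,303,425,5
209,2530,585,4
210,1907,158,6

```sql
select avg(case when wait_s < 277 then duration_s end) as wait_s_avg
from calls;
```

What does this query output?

call_id=200: ✓ → 3160
call_id=201: ✓ → 1569
call_id=202: ✗
call_id=203: ✓ → 2779
call_id=204: ✗
call_id=205: ✓ → 427
call_id=206: ✗
call_id=207: ✓ → 2005
call_id=208: ✗
call_id=209: ✗
call_id=210: ✓ → 1907
wait_s_avg = (3160 + 1569 + 2779 + 427 + 2005 + 1907) / 6 = 1974.5

1974.5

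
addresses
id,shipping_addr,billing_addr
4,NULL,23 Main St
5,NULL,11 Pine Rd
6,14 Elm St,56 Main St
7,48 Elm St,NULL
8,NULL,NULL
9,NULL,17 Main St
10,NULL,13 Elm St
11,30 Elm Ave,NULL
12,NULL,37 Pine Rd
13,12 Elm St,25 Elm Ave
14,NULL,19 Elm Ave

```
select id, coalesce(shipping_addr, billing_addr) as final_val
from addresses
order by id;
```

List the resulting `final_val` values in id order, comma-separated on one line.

id=4: shipping_addr=NULL, billing_addr=23 Main St → 23 Main St
id=5: shipping_addr=NULL, billing_addr=11 Pine Rd → 11 Pine Rd
id=6: shipping_addr=14 Elm St → 14 Elm St
id=7: shipping_addr=48 Elm St → 48 Elm St
id=8: shipping_addr=NULL, billing_addr=NULL (all NULL) → NULL
id=9: shipping_addr=NULL, billing_addr=17 Main St → 17 Main St
id=10: shipping_addr=NULL, billing_addr=13 Elm St → 13 Elm St
id=11: shipping_addr=30 Elm Ave → 30 Elm Ave
id=12: shipping_addr=NULL, billing_addr=37 Pine Rd → 37 Pine Rd
id=13: shipping_addr=12 Elm St → 12 Elm St
id=14: shipping_addr=NULL, billing_addr=19 Elm Ave → 19 Elm Ave

23 Main St, 11 Pine Rd, 14 Elm St, 48 Elm St, NULL, 17 Main St, 13 Elm St, 30 Elm Ave, 37 Pine Rd, 12 Elm St, 19 Elm Ave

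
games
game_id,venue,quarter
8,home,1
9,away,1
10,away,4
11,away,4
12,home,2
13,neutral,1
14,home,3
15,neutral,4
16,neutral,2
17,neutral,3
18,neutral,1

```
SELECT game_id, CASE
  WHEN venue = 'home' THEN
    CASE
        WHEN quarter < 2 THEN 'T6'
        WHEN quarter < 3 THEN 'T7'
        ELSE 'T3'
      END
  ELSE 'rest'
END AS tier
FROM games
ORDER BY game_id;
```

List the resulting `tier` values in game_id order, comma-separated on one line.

game_id=8: venue='home' → inner[quarter < 2] → T6
game_id=9: venue='away' → outer ELSE → rest
game_id=10: venue='away' → outer ELSE → rest
game_id=11: venue='away' → outer ELSE → rest
game_id=12: venue='home' → inner[quarter < 3] → T7
game_id=13: venue='neutral' → outer ELSE → rest
game_id=14: venue='home' → inner[ELSE] → T3
game_id=15: venue='neutral' → outer ELSE → rest
game_id=16: venue='neutral' → outer ELSE → rest
game_id=17: venue='neutral' → outer ELSE → rest
game_id=18: venue='neutral' → outer ELSE → rest

T6, rest, rest, rest, T7, rest, T3, rest, rest, rest, rest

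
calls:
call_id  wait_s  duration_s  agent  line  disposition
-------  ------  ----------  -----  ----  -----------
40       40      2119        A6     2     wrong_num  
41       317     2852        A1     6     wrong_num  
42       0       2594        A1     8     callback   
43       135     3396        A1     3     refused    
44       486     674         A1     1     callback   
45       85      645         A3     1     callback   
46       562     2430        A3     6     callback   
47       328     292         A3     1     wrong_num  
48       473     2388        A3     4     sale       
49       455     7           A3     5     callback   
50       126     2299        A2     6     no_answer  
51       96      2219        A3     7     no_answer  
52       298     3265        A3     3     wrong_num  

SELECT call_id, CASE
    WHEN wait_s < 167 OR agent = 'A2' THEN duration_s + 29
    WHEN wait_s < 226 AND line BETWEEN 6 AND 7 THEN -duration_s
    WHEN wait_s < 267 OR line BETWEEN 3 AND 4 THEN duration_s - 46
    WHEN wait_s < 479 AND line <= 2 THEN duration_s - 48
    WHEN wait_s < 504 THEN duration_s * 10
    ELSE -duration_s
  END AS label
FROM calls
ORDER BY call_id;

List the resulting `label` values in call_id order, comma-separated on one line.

2148, 28520, 2623, 3425, 6740, 674, -2430, 244, 2342, 70, 2328, 2248, 3219

call_id=40: wait_s < 167 OR agent = 'A2' → 2148
call_id=41: wait_s < 504 → 28520
call_id=42: wait_s < 167 OR agent = 'A2' → 2623
call_id=43: wait_s < 167 OR agent = 'A2' → 3425
call_id=44: wait_s < 504 → 6740
call_id=45: wait_s < 167 OR agent = 'A2' → 674
call_id=46: ELSE → -2430
call_id=47: wait_s < 479 AND line <= 2 → 244
call_id=48: wait_s < 267 OR line BETWEEN 3 AND 4 → 2342
call_id=49: wait_s < 504 → 70
call_id=50: wait_s < 167 OR agent = 'A2' → 2328
call_id=51: wait_s < 167 OR agent = 'A2' → 2248
call_id=52: wait_s < 267 OR line BETWEEN 3 AND 4 → 3219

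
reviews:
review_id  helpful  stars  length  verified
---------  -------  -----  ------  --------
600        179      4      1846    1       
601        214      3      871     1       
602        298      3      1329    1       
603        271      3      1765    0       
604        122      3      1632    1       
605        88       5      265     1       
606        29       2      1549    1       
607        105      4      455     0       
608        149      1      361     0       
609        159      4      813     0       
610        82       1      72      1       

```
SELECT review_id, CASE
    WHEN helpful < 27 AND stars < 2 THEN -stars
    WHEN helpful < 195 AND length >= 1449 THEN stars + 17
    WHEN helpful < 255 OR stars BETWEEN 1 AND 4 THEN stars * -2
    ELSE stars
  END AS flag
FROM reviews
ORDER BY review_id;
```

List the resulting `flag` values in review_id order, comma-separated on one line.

21, -6, -6, -6, 20, -10, 19, -8, -2, -8, -2

review_id=600: helpful < 195 AND length >= 1449 → 21
review_id=601: helpful < 255 OR stars BETWEEN 1 AND 4 → -6
review_id=602: helpful < 255 OR stars BETWEEN 1 AND 4 → -6
review_id=603: helpful < 255 OR stars BETWEEN 1 AND 4 → -6
review_id=604: helpful < 195 AND length >= 1449 → 20
review_id=605: helpful < 255 OR stars BETWEEN 1 AND 4 → -10
review_id=606: helpful < 195 AND length >= 1449 → 19
review_id=607: helpful < 255 OR stars BETWEEN 1 AND 4 → -8
review_id=608: helpful < 255 OR stars BETWEEN 1 AND 4 → -2
review_id=609: helpful < 255 OR stars BETWEEN 1 AND 4 → -8
review_id=610: helpful < 255 OR stars BETWEEN 1 AND 4 → -2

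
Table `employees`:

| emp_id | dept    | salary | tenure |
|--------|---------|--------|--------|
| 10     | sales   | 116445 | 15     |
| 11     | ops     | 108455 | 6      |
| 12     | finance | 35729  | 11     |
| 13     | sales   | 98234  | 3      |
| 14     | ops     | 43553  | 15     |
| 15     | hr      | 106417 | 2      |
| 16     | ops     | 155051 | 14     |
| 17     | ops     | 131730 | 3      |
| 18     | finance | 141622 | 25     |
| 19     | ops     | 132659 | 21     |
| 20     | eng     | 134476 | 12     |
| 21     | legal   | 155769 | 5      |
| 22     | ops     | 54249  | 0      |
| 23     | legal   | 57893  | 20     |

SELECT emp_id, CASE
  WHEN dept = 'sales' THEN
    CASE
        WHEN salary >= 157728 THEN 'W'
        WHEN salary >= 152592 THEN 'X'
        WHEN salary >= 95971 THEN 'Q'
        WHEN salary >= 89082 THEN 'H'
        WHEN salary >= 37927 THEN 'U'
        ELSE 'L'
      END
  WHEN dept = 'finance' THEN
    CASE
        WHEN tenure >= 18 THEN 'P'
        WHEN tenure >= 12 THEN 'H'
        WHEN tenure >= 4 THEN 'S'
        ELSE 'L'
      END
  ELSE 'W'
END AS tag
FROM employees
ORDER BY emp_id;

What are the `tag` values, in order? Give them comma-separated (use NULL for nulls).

Q, W, S, Q, W, W, W, W, P, W, W, W, W, W

emp_id=10: dept='sales' → inner[salary >= 95971] → Q
emp_id=11: dept='ops' → outer ELSE → W
emp_id=12: dept='finance' → inner[tenure >= 4] → S
emp_id=13: dept='sales' → inner[salary >= 95971] → Q
emp_id=14: dept='ops' → outer ELSE → W
emp_id=15: dept='hr' → outer ELSE → W
emp_id=16: dept='ops' → outer ELSE → W
emp_id=17: dept='ops' → outer ELSE → W
emp_id=18: dept='finance' → inner[tenure >= 18] → P
emp_id=19: dept='ops' → outer ELSE → W
emp_id=20: dept='eng' → outer ELSE → W
emp_id=21: dept='legal' → outer ELSE → W
emp_id=22: dept='ops' → outer ELSE → W
emp_id=23: dept='legal' → outer ELSE → W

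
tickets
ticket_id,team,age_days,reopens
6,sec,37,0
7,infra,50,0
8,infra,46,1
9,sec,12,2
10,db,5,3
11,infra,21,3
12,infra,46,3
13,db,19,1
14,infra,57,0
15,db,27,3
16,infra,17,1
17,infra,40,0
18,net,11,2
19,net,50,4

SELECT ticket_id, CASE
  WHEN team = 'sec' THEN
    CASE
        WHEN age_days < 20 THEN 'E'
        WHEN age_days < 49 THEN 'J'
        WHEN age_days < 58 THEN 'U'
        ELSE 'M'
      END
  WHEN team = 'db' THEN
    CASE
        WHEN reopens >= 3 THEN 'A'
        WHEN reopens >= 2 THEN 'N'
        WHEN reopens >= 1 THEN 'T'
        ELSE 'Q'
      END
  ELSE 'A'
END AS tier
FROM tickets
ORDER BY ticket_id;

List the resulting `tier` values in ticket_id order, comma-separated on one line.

J, A, A, E, A, A, A, T, A, A, A, A, A, A

ticket_id=6: team='sec' → inner[age_days < 49] → J
ticket_id=7: team='infra' → outer ELSE → A
ticket_id=8: team='infra' → outer ELSE → A
ticket_id=9: team='sec' → inner[age_days < 20] → E
ticket_id=10: team='db' → inner[reopens >= 3] → A
ticket_id=11: team='infra' → outer ELSE → A
ticket_id=12: team='infra' → outer ELSE → A
ticket_id=13: team='db' → inner[reopens >= 1] → T
ticket_id=14: team='infra' → outer ELSE → A
ticket_id=15: team='db' → inner[reopens >= 3] → A
ticket_id=16: team='infra' → outer ELSE → A
ticket_id=17: team='infra' → outer ELSE → A
ticket_id=18: team='net' → outer ELSE → A
ticket_id=19: team='net' → outer ELSE → A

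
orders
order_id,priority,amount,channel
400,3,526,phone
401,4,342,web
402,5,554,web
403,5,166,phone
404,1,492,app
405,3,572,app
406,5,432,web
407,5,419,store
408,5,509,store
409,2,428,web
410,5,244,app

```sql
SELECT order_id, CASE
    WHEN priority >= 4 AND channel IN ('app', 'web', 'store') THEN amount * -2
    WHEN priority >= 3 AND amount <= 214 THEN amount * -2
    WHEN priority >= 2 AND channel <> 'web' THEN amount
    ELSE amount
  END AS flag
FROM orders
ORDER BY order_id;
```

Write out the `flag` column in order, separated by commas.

526, -684, -1108, -332, 492, 572, -864, -838, -1018, 428, -488

order_id=400: priority >= 2 AND channel <> 'web' → 526
order_id=401: priority >= 4 AND channel IN ('app', 'web', 'store') → -684
order_id=402: priority >= 4 AND channel IN ('app', 'web', 'store') → -1108
order_id=403: priority >= 3 AND amount <= 214 → -332
order_id=404: ELSE → 492
order_id=405: priority >= 2 AND channel <> 'web' → 572
order_id=406: priority >= 4 AND channel IN ('app', 'web', 'store') → -864
order_id=407: priority >= 4 AND channel IN ('app', 'web', 'store') → -838
order_id=408: priority >= 4 AND channel IN ('app', 'web', 'store') → -1018
order_id=409: ELSE → 428
order_id=410: priority >= 4 AND channel IN ('app', 'web', 'store') → -488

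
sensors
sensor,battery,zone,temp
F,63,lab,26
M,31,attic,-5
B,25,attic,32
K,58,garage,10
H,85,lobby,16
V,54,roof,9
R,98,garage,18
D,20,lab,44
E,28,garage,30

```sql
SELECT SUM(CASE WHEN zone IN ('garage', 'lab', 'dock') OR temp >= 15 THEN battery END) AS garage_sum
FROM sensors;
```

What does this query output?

377

sensor=F: ✓ → 63
sensor=M: ✗
sensor=B: ✓ → 25
sensor=K: ✓ → 58
sensor=H: ✓ → 85
sensor=V: ✗
sensor=R: ✓ → 98
sensor=D: ✓ → 20
sensor=E: ✓ → 28
garage_sum = 63 + 25 + 58 + 85 + 98 + 20 + 28 = 377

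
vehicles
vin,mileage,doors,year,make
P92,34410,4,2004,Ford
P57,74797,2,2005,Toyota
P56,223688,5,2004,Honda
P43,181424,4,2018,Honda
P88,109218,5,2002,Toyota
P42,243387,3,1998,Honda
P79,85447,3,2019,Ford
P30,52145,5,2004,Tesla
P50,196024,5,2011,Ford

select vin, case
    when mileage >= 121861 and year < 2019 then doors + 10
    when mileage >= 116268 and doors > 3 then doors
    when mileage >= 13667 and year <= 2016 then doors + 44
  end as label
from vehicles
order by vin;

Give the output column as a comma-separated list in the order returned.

49, 13, 14, 15, 15, 46, NULL, 49, 48

vin=P30: mileage >= 13667 and year <= 2016 → 49
vin=P42: mileage >= 121861 and year < 2019 → 13
vin=P43: mileage >= 121861 and year < 2019 → 14
vin=P50: mileage >= 121861 and year < 2019 → 15
vin=P56: mileage >= 121861 and year < 2019 → 15
vin=P57: mileage >= 13667 and year <= 2016 → 46
vin=P79: (no match → NULL) → NULL
vin=P88: mileage >= 13667 and year <= 2016 → 49
vin=P92: mileage >= 13667 and year <= 2016 → 48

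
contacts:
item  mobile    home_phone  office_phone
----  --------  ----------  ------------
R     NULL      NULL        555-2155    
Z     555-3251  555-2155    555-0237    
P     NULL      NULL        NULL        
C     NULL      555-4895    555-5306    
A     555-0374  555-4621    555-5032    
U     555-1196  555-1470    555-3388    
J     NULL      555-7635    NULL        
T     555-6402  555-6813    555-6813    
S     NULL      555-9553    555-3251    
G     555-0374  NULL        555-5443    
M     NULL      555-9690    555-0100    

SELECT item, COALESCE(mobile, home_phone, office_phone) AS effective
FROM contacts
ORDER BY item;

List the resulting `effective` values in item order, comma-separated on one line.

item=A: mobile=555-0374 → 555-0374
item=C: mobile=NULL, home_phone=555-4895 → 555-4895
item=G: mobile=555-0374 → 555-0374
item=J: mobile=NULL, home_phone=555-7635 → 555-7635
item=M: mobile=NULL, home_phone=555-9690 → 555-9690
item=P: mobile=NULL, home_phone=NULL, office_phone=NULL (all NULL) → NULL
item=R: mobile=NULL, home_phone=NULL, office_phone=555-2155 → 555-2155
item=S: mobile=NULL, home_phone=555-9553 → 555-9553
item=T: mobile=555-6402 → 555-6402
item=U: mobile=555-1196 → 555-1196
item=Z: mobile=555-3251 → 555-3251

555-0374, 555-4895, 555-0374, 555-7635, 555-9690, NULL, 555-2155, 555-9553, 555-6402, 555-1196, 555-3251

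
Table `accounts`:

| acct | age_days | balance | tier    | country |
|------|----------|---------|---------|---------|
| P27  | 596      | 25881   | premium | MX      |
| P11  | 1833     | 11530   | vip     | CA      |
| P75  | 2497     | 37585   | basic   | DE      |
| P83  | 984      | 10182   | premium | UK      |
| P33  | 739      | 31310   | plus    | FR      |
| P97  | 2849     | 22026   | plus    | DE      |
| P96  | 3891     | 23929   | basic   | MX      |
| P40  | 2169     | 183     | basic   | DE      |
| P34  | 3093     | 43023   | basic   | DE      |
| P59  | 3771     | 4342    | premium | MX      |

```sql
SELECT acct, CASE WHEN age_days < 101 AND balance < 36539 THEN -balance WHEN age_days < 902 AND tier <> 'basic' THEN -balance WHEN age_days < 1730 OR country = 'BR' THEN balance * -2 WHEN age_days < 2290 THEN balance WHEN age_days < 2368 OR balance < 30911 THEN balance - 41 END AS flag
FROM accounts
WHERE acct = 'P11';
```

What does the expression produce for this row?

acct = P11: age_days=1833, balance=11530, tier=vip, country=CA.
age_days < 101 AND balance < 36539 → false
age_days < 902 AND tier <> 'basic' → false
age_days < 1730 OR country = 'BR' → false
age_days < 2290 → true → 11530

11530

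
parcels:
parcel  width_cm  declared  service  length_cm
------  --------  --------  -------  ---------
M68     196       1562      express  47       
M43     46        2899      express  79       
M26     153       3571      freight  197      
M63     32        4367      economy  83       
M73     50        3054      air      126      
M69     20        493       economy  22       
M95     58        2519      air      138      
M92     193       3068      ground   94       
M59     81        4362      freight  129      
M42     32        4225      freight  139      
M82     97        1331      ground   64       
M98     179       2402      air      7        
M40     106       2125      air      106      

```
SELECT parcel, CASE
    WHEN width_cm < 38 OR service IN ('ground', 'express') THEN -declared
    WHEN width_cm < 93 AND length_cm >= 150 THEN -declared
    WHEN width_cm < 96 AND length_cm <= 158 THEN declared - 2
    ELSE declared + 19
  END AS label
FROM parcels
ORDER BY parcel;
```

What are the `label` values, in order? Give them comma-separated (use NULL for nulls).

3590, 2144, -4225, -2899, 4360, -4367, -1562, -493, 3052, -1331, -3068, 2517, 2421

parcel=M26: ELSE → 3590
parcel=M40: ELSE → 2144
parcel=M42: width_cm < 38 OR service IN ('ground', 'express') → -4225
parcel=M43: width_cm < 38 OR service IN ('ground', 'express') → -2899
parcel=M59: width_cm < 96 AND length_cm <= 158 → 4360
parcel=M63: width_cm < 38 OR service IN ('ground', 'express') → -4367
parcel=M68: width_cm < 38 OR service IN ('ground', 'express') → -1562
parcel=M69: width_cm < 38 OR service IN ('ground', 'express') → -493
parcel=M73: width_cm < 96 AND length_cm <= 158 → 3052
parcel=M82: width_cm < 38 OR service IN ('ground', 'express') → -1331
parcel=M92: width_cm < 38 OR service IN ('ground', 'express') → -3068
parcel=M95: width_cm < 96 AND length_cm <= 158 → 2517
parcel=M98: ELSE → 2421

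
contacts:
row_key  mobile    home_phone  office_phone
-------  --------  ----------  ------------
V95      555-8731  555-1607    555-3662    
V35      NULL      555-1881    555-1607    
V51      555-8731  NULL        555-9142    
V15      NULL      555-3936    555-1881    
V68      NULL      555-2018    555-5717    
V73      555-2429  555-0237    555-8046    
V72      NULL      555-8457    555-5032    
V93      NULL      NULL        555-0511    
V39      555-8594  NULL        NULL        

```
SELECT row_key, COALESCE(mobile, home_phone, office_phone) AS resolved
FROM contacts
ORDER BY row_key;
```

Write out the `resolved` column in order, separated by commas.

row_key=V15: mobile=NULL, home_phone=555-3936 → 555-3936
row_key=V35: mobile=NULL, home_phone=555-1881 → 555-1881
row_key=V39: mobile=555-8594 → 555-8594
row_key=V51: mobile=555-8731 → 555-8731
row_key=V68: mobile=NULL, home_phone=555-2018 → 555-2018
row_key=V72: mobile=NULL, home_phone=555-8457 → 555-8457
row_key=V73: mobile=555-2429 → 555-2429
row_key=V93: mobile=NULL, home_phone=NULL, office_phone=555-0511 → 555-0511
row_key=V95: mobile=555-8731 → 555-8731

555-3936, 555-1881, 555-8594, 555-8731, 555-2018, 555-8457, 555-2429, 555-0511, 555-8731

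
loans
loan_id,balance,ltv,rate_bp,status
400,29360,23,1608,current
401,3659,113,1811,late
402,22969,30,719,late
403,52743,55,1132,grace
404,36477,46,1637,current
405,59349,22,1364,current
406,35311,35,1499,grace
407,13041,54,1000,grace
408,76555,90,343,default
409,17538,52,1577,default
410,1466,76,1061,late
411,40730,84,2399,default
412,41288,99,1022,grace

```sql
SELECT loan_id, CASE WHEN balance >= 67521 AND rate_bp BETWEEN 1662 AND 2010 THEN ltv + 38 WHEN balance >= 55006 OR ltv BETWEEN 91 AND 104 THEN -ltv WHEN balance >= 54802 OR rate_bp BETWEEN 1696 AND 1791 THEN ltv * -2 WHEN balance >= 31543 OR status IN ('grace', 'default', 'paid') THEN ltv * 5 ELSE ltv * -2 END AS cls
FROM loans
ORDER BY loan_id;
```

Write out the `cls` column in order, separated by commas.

-46, -226, -60, 275, 230, -22, 175, 270, -90, 260, -152, 420, -99

loan_id=400: ELSE → -46
loan_id=401: ELSE → -226
loan_id=402: ELSE → -60
loan_id=403: balance >= 31543 OR status IN ('grace', 'default', 'paid') → 275
loan_id=404: balance >= 31543 OR status IN ('grace', 'default', 'paid') → 230
loan_id=405: balance >= 55006 OR ltv BETWEEN 91 AND 104 → -22
loan_id=406: balance >= 31543 OR status IN ('grace', 'default', 'paid') → 175
loan_id=407: balance >= 31543 OR status IN ('grace', 'default', 'paid') → 270
loan_id=408: balance >= 55006 OR ltv BETWEEN 91 AND 104 → -90
loan_id=409: balance >= 31543 OR status IN ('grace', 'default', 'paid') → 260
loan_id=410: ELSE → -152
loan_id=411: balance >= 31543 OR status IN ('grace', 'default', 'paid') → 420
loan_id=412: balance >= 55006 OR ltv BETWEEN 91 AND 104 → -99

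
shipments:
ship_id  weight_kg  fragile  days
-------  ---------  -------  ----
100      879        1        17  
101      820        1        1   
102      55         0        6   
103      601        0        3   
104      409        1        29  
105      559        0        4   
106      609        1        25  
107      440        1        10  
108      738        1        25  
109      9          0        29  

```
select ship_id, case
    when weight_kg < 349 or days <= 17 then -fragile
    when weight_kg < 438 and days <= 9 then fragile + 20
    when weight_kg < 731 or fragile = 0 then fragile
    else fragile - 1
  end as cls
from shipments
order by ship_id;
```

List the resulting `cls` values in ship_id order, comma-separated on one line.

-1, -1, 0, 0, 1, 0, 1, -1, 0, 0

ship_id=100: weight_kg < 349 or days <= 17 → -1
ship_id=101: weight_kg < 349 or days <= 17 → -1
ship_id=102: weight_kg < 349 or days <= 17 → 0
ship_id=103: weight_kg < 349 or days <= 17 → 0
ship_id=104: weight_kg < 731 or fragile = 0 → 1
ship_id=105: weight_kg < 349 or days <= 17 → 0
ship_id=106: weight_kg < 731 or fragile = 0 → 1
ship_id=107: weight_kg < 349 or days <= 17 → -1
ship_id=108: ELSE → 0
ship_id=109: weight_kg < 349 or days <= 17 → 0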